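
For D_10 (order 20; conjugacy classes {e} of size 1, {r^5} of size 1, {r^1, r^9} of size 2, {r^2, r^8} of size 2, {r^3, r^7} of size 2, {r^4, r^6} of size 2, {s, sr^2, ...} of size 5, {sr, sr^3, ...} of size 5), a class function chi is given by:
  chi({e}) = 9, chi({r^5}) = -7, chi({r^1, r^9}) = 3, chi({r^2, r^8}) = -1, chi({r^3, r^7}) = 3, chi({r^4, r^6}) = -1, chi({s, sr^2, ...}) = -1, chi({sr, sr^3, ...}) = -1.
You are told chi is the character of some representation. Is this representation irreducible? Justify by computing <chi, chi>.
Not irreducible (reducible): <chi, chi> = 9 > 1.

Details: <chi, chi> = (1/|G|) sum_C |C| * |chi(C)|^2 = (1/20)[1*|9|^2 + 1*|-7|^2 + 2*|3|^2 + 2*|-1|^2 + 2*|3|^2 + 2*|-1|^2 + 5*|-1|^2 + 5*|-1|^2]
  = (1/20)[(81) + (49) + (18) + (2) + (18) + (2) + (5) + (5)] = 180/20 = 9.
A character is irreducible iff <chi, chi> = 1, so this representation is reducible.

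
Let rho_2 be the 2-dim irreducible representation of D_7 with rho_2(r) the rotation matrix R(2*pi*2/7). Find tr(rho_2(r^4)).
chi_{rho_2}(r^4) = 2*cos(2*pi*2*4/7) = 2*cos(16*pi/7)

Details: rho_2(r^4) is rotation by angle 2*pi*2*4/7, whose trace is 2*cos(2*pi*2*4/7) = 2*cos(16*pi/7).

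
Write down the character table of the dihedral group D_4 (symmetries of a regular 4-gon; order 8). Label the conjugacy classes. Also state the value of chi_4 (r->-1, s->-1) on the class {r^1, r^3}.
Conjugacy classes: {e} of size 1, {r^2} of size 1, {r^1, r^3} of size 2, {s, sr^2, ...} of size 2, {sr, sr^3, ...} of size 2.
Character table:
  irrep \ class              {e} (size 1)  {r^2} (size 1)  {r^1, r^3} (size 2)  {s, sr^2, ...} (size 2)  {sr, sr^3, ...} (size 2)
  chi_1 (triv)               1             1               1                    1                        1                       
  chi_2 (sign: r->1, s->-1)  1             1               1                    -1                       -1                      
  chi_3 (r->-1, s->1)        1             1               -1                   1                        -1                      
  chi_4 (r->-1, s->-1)       1             1               -1                   -1                       1                       
  chi_5 (2d, j=1)            2             -2              0                    0                        0                       

Spot check: chi_4 (r->-1, s->-1) on {r^1, r^3} = -1.

D_4 has order 2*4 = 8 with 5 conjugacy classes, hence 5 irreducibles. Sum of squared dims 1 + 1 + 1 + 1 + 4 = 8 = |G|. Linear characters come from the abelianisation; the 2-dimensional irreps have character r^k -> 2*cos(2*pi*j*k/4), reflections -> 0.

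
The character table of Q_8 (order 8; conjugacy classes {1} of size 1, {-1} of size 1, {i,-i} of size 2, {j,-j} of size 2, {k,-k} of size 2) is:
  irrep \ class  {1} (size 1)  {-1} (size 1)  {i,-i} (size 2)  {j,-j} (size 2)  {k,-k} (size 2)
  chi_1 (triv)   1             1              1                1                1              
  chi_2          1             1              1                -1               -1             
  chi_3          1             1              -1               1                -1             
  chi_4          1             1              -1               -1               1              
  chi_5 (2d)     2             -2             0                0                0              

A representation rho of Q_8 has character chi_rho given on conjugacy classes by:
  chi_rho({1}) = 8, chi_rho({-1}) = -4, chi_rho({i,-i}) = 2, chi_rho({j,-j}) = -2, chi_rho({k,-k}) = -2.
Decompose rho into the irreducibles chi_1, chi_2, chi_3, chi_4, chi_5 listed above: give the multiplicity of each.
Multiplicities: chi_1: 0, chi_2: 2, chi_3: 0, chi_4: 0, chi_5: 3.

Derivation: Use <chi_rho, chi> = (1/|G|) sum_C |C| * chi_rho(C) * conj(chi(C)) with |G| = 8 for each irreducible chi in the table:
  <chi_rho, chi_1> = (1/8)[1*(8)*conj(1) + 1*(-4)*conj(1) + 2*(2)*conj(1) + 2*(-2)*conj(1) + 2*(-2)*conj(1)]
      = (1/8)[(8) + (-4) + (4) + (-4) + (-4)] = 0/8 = 0
  <chi_rho, chi_2> = (1/8)[1*(8)*conj(1) + 1*(-4)*conj(1) + 2*(2)*conj(1) + 2*(-2)*conj(-1) + 2*(-2)*conj(-1)]
      = (1/8)[(8) + (-4) + (4) + (4) + (4)] = 16/8 = 2
  <chi_rho, chi_3> = (1/8)[1*(8)*conj(1) + 1*(-4)*conj(1) + 2*(2)*conj(-1) + 2*(-2)*conj(1) + 2*(-2)*conj(-1)]
      = (1/8)[(8) + (-4) + (-4) + (-4) + (4)] = 0/8 = 0
  <chi_rho, chi_4> = (1/8)[1*(8)*conj(1) + 1*(-4)*conj(1) + 2*(2)*conj(-1) + 2*(-2)*conj(-1) + 2*(-2)*conj(1)]
      = (1/8)[(8) + (-4) + (-4) + (4) + (-4)] = 0/8 = 0
  <chi_rho, chi_5> = (1/8)[1*(8)*conj(2) + 1*(-4)*conj(-2) + 2*(2)*conj(0) + 2*(-2)*conj(0) + 2*(-2)*conj(0)]
      = (1/8)[(16) + (8) + (0) + (0) + (0)] = 24/8 = 3
Dimension check: dim(rho) = sum (mult * dim) = 0*1 + 2*1 + 0*1 + 0*1 + 3*2 = 8 = chi_rho(e) = 8.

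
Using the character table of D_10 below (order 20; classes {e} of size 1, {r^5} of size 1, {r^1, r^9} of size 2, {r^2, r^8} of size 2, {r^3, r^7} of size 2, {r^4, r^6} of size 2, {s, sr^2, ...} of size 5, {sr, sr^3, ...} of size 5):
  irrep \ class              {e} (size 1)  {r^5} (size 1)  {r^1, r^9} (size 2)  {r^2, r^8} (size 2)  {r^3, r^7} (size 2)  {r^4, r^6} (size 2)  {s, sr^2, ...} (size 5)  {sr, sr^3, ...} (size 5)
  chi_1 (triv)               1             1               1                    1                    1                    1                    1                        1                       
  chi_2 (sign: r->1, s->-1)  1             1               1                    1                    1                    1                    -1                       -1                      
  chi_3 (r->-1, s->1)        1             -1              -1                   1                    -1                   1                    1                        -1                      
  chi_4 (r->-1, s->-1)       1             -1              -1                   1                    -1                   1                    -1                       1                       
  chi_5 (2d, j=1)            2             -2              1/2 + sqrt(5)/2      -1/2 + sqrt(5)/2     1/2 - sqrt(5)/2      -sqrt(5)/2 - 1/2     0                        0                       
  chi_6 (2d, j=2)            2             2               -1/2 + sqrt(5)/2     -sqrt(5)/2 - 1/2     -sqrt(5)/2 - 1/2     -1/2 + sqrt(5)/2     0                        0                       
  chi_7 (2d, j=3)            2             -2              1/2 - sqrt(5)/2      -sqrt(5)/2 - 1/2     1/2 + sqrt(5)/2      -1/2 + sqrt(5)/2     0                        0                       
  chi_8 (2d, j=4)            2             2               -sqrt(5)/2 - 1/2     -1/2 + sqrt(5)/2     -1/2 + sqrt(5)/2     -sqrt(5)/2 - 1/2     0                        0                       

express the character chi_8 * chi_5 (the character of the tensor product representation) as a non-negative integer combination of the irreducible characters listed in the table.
chi_8 tensor chi_5 = chi_3 + chi_4 + chi_7 (all other irreducibles have multiplicity 0).

Reasoning: The character of a tensor product is the pointwise product (chi_8 * chi_5)(C) = chi_8(C) * chi_5(C):
  {e}: (2)*(2), {r^5}: (2)*(-2), {r^1, r^9}: (-sqrt(5)/2 - 1/2)*(1/2 + sqrt(5)/2), {r^2, r^8}: (-1/2 + sqrt(5)/2)*(-1/2 + sqrt(5)/2), {r^3, r^7}: (-1/2 + sqrt(5)/2)*(1/2 - sqrt(5)/2), {r^4, r^6}: (-sqrt(5)/2 - 1/2)*(-sqrt(5)/2 - 1/2), {s, sr^2, ...}: (0)*(0), {sr, sr^3, ...}: (0)*(0)
so (chi_8 * chi_5) takes values
  {e} -> 4, {r^5} -> -4, {r^1, r^9} -> -3/2 - sqrt(5)/2, {r^2, r^8} -> 3/2 - sqrt(5)/2, {r^3, r^7} -> -3/2 + sqrt(5)/2, {r^4, r^6} -> sqrt(5)/2 + 3/2, {s, sr^2, ...} -> 0, {sr, sr^3, ...} -> 0.
Now take the inner product of this character with each irreducible chi from the table, <chi_8*chi_5, chi> = (1/20) sum_C |C| (chi_8*chi_5)(C) conj(chi(C)):
  <chi_8*chi_5, chi_1> = (1/20)[1*(4)*conj(1) + 1*(-4)*conj(1) + 2*(-3/2 - sqrt(5)/2)*conj(1) + 2*(3/2 - sqrt(5)/2)*conj(1) + 2*(-3/2 + sqrt(5)/2)*conj(1) + 2*(sqrt(5)/2 + 3/2)*conj(1) + 5*(0)*conj(1) + 5*(0)*conj(1)]
      = (1/20)[(4) + (-4) + (-3 - sqrt(5)) + (3 - sqrt(5)) + (-3 + sqrt(5)) + (sqrt(5) + 3) + (0) + (0)] = 0/20 = 0
  <chi_8*chi_5, chi_2> = (1/20)[1*(4)*conj(1) + 1*(-4)*conj(1) + 2*(-3/2 - sqrt(5)/2)*conj(1) + 2*(3/2 - sqrt(5)/2)*conj(1) + 2*(-3/2 + sqrt(5)/2)*conj(1) + 2*(sqrt(5)/2 + 3/2)*conj(1) + 5*(0)*conj(-1) + 5*(0)*conj(-1)]
      = (1/20)[(4) + (-4) + (-3 - sqrt(5)) + (3 - sqrt(5)) + (-3 + sqrt(5)) + (sqrt(5) + 3) + (0) + (0)] = 0/20 = 0
  <chi_8*chi_5, chi_3> = (1/20)[1*(4)*conj(1) + 1*(-4)*conj(-1) + 2*(-3/2 - sqrt(5)/2)*conj(-1) + 2*(3/2 - sqrt(5)/2)*conj(1) + 2*(-3/2 + sqrt(5)/2)*conj(-1) + 2*(sqrt(5)/2 + 3/2)*conj(1) + 5*(0)*conj(1) + 5*(0)*conj(-1)]
      = (1/20)[(4) + (4) + (sqrt(5) + 3) + (3 - sqrt(5)) + (3 - sqrt(5)) + (sqrt(5) + 3) + (0) + (0)] = 20/20 = 1
  <chi_8*chi_5, chi_4> = (1/20)[1*(4)*conj(1) + 1*(-4)*conj(-1) + 2*(-3/2 - sqrt(5)/2)*conj(-1) + 2*(3/2 - sqrt(5)/2)*conj(1) + 2*(-3/2 + sqrt(5)/2)*conj(-1) + 2*(sqrt(5)/2 + 3/2)*conj(1) + 5*(0)*conj(-1) + 5*(0)*conj(1)]
      = (1/20)[(4) + (4) + (sqrt(5) + 3) + (3 - sqrt(5)) + (3 - sqrt(5)) + (sqrt(5) + 3) + (0) + (0)] = 20/20 = 1
  <chi_8*chi_5, chi_5> = (1/20)[1*(4)*conj(2) + 1*(-4)*conj(-2) + 2*(-3/2 - sqrt(5)/2)*conj(1/2 + sqrt(5)/2) + 2*(3/2 - sqrt(5)/2)*conj(-1/2 + sqrt(5)/2) + 2*(-3/2 + sqrt(5)/2)*conj(1/2 - sqrt(5)/2) + 2*(sqrt(5)/2 + 3/2)*conj(-sqrt(5)/2 - 1/2) + 5*(0)*conj(0) + 5*(0)*conj(0)]
      = (1/20)[(8) + (8) + (-2*sqrt(5) - 4) + (-4 + 2*sqrt(5)) + (-4 + 2*sqrt(5)) + (-2*sqrt(5) - 4) + (0) + (0)] = 0/20 = 0
  <chi_8*chi_5, chi_6> = (1/20)[1*(4)*conj(2) + 1*(-4)*conj(2) + 2*(-3/2 - sqrt(5)/2)*conj(-1/2 + sqrt(5)/2) + 2*(3/2 - sqrt(5)/2)*conj(-sqrt(5)/2 - 1/2) + 2*(-3/2 + sqrt(5)/2)*conj(-sqrt(5)/2 - 1/2) + 2*(sqrt(5)/2 + 3/2)*conj(-1/2 + sqrt(5)/2) + 5*(0)*conj(0) + 5*(0)*conj(0)]
      = (1/20)[(8) + (-8) + (-sqrt(5) - 1) + (1 - sqrt(5)) + (-1 + sqrt(5)) + (1 + sqrt(5)) + (0) + (0)] = 0/20 = 0
  <chi_8*chi_5, chi_7> = (1/20)[1*(4)*conj(2) + 1*(-4)*conj(-2) + 2*(-3/2 - sqrt(5)/2)*conj(1/2 - sqrt(5)/2) + 2*(3/2 - sqrt(5)/2)*conj(-sqrt(5)/2 - 1/2) + 2*(-3/2 + sqrt(5)/2)*conj(1/2 + sqrt(5)/2) + 2*(sqrt(5)/2 + 3/2)*conj(-1/2 + sqrt(5)/2) + 5*(0)*conj(0) + 5*(0)*conj(0)]
      = (1/20)[(8) + (8) + (1 + sqrt(5)) + (1 - sqrt(5)) + (1 - sqrt(5)) + (1 + sqrt(5)) + (0) + (0)] = 20/20 = 1
  <chi_8*chi_5, chi_8> = (1/20)[1*(4)*conj(2) + 1*(-4)*conj(2) + 2*(-3/2 - sqrt(5)/2)*conj(-sqrt(5)/2 - 1/2) + 2*(3/2 - sqrt(5)/2)*conj(-1/2 + sqrt(5)/2) + 2*(-3/2 + sqrt(5)/2)*conj(-1/2 + sqrt(5)/2) + 2*(sqrt(5)/2 + 3/2)*conj(-sqrt(5)/2 - 1/2) + 5*(0)*conj(0) + 5*(0)*conj(0)]
      = (1/20)[(8) + (-8) + (4 + 2*sqrt(5)) + (-4 + 2*sqrt(5)) + (4 - 2*sqrt(5)) + (-2*sqrt(5) - 4) + (0) + (0)] = 0/20 = 0
Hence the multiplicities are chi_3: 1, chi_4: 1, chi_7: 1. Dimension check: dim(chi_8)*dim(chi_5) = 2*2 = 4 and sum (mult * dim) = 1*1 + 1*1 + 1*2 = 4.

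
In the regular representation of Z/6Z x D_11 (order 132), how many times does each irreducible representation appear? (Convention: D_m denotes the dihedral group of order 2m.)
Each irreducible V_i of dimension d_i appears with multiplicity d_i, i.e. rho_reg = (direct sum over all irreducibles V_i) d_i V_i. The irreducible dimensions for Z/6Z x D_11 are 1, 1, 1, 1, 1, 1, 1, 1, 1, 1, 1, 1, 2, 2, 2, 2, 2, 2, 2, 2, 2, 2, 2, 2, 2, 2, 2, 2, 2, 2, 2, 2, 2, 2, 2, 2, 2, 2, 2, 2, 2, 2: 12 irreducibles of dimension 1, each with multiplicity 1; 30 irreducibles of dimension 2, each with multiplicity 2. Total dimension 12*1*1 + 30*2*2 = 132 = |G|.

Why: General theorem: in the regular representation of a finite group G, each irreducible appears with multiplicity equal to its dimension. Check: dim(rho_reg) = sum d_i^2 = 1 + 1 + 1 + 1 + 1 + 1 + 1 + 1 + 1 + 1 + 1 + 1 + 4 + 4 + 4 + 4 + 4 + 4 + 4 + 4 + 4 + 4 + 4 + 4 + 4 + 4 + 4 + 4 + 4 + 4 + 4 + 4 + 4 + 4 + 4 + 4 + 4 + 4 + 4 + 4 + 4 + 4 = 132 = |G|.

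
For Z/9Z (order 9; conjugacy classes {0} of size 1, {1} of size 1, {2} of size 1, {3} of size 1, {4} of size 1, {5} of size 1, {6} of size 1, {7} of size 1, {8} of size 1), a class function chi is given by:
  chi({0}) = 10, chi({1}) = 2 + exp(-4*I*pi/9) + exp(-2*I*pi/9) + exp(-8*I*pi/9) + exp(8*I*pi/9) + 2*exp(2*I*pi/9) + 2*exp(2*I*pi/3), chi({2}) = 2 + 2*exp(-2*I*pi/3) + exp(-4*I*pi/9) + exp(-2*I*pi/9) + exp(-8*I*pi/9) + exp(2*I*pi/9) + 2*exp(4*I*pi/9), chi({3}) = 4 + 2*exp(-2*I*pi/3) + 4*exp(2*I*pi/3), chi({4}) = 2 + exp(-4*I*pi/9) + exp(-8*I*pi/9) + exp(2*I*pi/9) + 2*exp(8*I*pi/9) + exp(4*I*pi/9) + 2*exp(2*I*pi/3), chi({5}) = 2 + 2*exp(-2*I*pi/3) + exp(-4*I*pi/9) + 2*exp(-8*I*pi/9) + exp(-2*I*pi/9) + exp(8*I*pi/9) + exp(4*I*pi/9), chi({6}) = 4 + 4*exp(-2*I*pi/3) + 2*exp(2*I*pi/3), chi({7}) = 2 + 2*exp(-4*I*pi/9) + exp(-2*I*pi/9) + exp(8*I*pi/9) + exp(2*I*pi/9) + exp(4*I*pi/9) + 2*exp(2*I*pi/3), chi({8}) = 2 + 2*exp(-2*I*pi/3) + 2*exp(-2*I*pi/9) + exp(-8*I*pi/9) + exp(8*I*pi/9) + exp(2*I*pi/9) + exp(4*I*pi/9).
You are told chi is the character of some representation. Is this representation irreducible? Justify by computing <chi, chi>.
Not irreducible (reducible): <chi, chi> = 16 > 1.

Why: <chi, chi> = (1/|G|) sum_C |C| * |chi(C)|^2 = (1/9)[1*|10|^2 + 1*|2 + exp(-4*I*pi/9) + exp(-2*I*pi/9) + exp(-8*I*pi/9) + exp(8*I*pi/9) + 2*exp(2*I*pi/9) + 2*exp(2*I*pi/3)|^2 + 1*|2 + 2*exp(-2*I*pi/3) + exp(-4*I*pi/9) + exp(-2*I*pi/9) + exp(-8*I*pi/9) + exp(2*I*pi/9) + 2*exp(4*I*pi/9)|^2 + 1*|4 + 2*exp(-2*I*pi/3) + 4*exp(2*I*pi/3)|^2 + 1*|2 + exp(-4*I*pi/9) + exp(-8*I*pi/9) + exp(2*I*pi/9) + 2*exp(8*I*pi/9) + exp(4*I*pi/9) + 2*exp(2*I*pi/3)|^2 + 1*|2 + 2*exp(-2*I*pi/3) + exp(-4*I*pi/9) + 2*exp(-8*I*pi/9) + exp(-2*I*pi/9) + exp(8*I*pi/9) + exp(4*I*pi/9)|^2 + 1*|4 + 4*exp(-2*I*pi/3) + 2*exp(2*I*pi/3)|^2 + 1*|2 + 2*exp(-4*I*pi/9) + exp(-2*I*pi/9) + exp(8*I*pi/9) + exp(2*I*pi/9) + exp(4*I*pi/9) + 2*exp(2*I*pi/3)|^2 + 1*|2 + 2*exp(-2*I*pi/3) + 2*exp(-2*I*pi/9) + exp(-8*I*pi/9) + exp(8*I*pi/9) + exp(2*I*pi/9) + exp(4*I*pi/9)|^2]
  = (1/9)[(100) + (16 + 11*exp(-4*I*pi/9) + 10*exp(-2*I*pi/3) + 10*exp(-2*I*pi/9) + 11*exp(-8*I*pi/9) + 11*exp(8*I*pi/9) + 10*exp(2*I*pi/9) + 10*exp(2*I*pi/3) + 11*exp(4*I*pi/9)) + (16 + 10*exp(-4*I*pi/9) + 10*exp(-2*I*pi/3) + 11*exp(-2*I*pi/9) + 11*exp(-8*I*pi/9) + 11*exp(8*I*pi/9) + 11*exp(2*I*pi/9) + 10*exp(2*I*pi/3) + 10*exp(4*I*pi/9)) + (4) + (16 + 11*exp(-4*I*pi/9) + 10*exp(-2*I*pi/3) + 11*exp(-2*I*pi/9) + 10*exp(-8*I*pi/9) + 10*exp(8*I*pi/9) + 11*exp(2*I*pi/9) + 10*exp(2*I*pi/3) + 11*exp(4*I*pi/9)) + (16 + 11*exp(-4*I*pi/9) + 10*exp(-2*I*pi/3) + 11*exp(-2*I*pi/9) + 10*exp(-8*I*pi/9) + 10*exp(8*I*pi/9) + 11*exp(2*I*pi/9) + 10*exp(2*I*pi/3) + 11*exp(4*I*pi/9)) + (4) + (16 + 10*exp(-4*I*pi/9) + 10*exp(-2*I*pi/3) + 11*exp(-2*I*pi/9) + 11*exp(-8*I*pi/9) + 11*exp(8*I*pi/9) + 11*exp(2*I*pi/9) + 10*exp(2*I*pi/3) + 10*exp(4*I*pi/9)) + (16 + 11*exp(-4*I*pi/9) + 10*exp(-2*I*pi/3) + 10*exp(-2*I*pi/9) + 11*exp(-8*I*pi/9) + 11*exp(8*I*pi/9) + 10*exp(2*I*pi/9) + 10*exp(2*I*pi/3) + 11*exp(4*I*pi/9))] = 144/9 = 16.
(Exp terms are combined using exp(i*s)*conj(exp(i*t)) = exp(i*(s-t)), and sums of them are collapsed using the identity that for every m > 1 the m distinct m-th roots of unity sum to 0, e.g. 1 + exp(2*I*pi/3) + exp(-2*I*pi/3) = 0.)
A character is irreducible iff <chi, chi> = 1, so this representation is reducible.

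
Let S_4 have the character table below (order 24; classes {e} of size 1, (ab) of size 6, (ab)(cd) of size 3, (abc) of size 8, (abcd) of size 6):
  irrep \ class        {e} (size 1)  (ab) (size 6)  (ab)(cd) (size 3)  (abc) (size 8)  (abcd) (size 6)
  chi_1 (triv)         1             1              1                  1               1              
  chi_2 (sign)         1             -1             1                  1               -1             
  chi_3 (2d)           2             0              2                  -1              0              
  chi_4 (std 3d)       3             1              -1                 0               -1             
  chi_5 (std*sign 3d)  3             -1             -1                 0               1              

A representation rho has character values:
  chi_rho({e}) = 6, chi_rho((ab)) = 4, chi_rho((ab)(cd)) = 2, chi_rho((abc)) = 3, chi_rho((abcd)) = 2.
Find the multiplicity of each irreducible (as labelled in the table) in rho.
Multiplicities: chi_1: 3, chi_2: 0, chi_3: 0, chi_4: 1, chi_5: 0.

Details: Use <chi_rho, chi> = (1/|G|) sum_C |C| * chi_rho(C) * conj(chi(C)) with |G| = 24 for each irreducible chi in the table:
  <chi_rho, chi_1> = (1/24)[1*(6)*conj(1) + 6*(4)*conj(1) + 3*(2)*conj(1) + 8*(3)*conj(1) + 6*(2)*conj(1)]
      = (1/24)[(6) + (24) + (6) + (24) + (12)] = 72/24 = 3
  <chi_rho, chi_2> = (1/24)[1*(6)*conj(1) + 6*(4)*conj(-1) + 3*(2)*conj(1) + 8*(3)*conj(1) + 6*(2)*conj(-1)]
      = (1/24)[(6) + (-24) + (6) + (24) + (-12)] = 0/24 = 0
  <chi_rho, chi_3> = (1/24)[1*(6)*conj(2) + 6*(4)*conj(0) + 3*(2)*conj(2) + 8*(3)*conj(-1) + 6*(2)*conj(0)]
      = (1/24)[(12) + (0) + (12) + (-24) + (0)] = 0/24 = 0
  <chi_rho, chi_4> = (1/24)[1*(6)*conj(3) + 6*(4)*conj(1) + 3*(2)*conj(-1) + 8*(3)*conj(0) + 6*(2)*conj(-1)]
      = (1/24)[(18) + (24) + (-6) + (0) + (-12)] = 24/24 = 1
  <chi_rho, chi_5> = (1/24)[1*(6)*conj(3) + 6*(4)*conj(-1) + 3*(2)*conj(-1) + 8*(3)*conj(0) + 6*(2)*conj(1)]
      = (1/24)[(18) + (-24) + (-6) + (0) + (12)] = 0/24 = 0
Dimension check: dim(rho) = sum (mult * dim) = 3*1 + 0*1 + 0*2 + 1*3 + 0*3 = 6 = chi_rho(e) = 6.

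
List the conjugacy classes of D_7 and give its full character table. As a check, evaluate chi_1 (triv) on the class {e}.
Conjugacy classes: {e} of size 1, {r^1, r^6} of size 2, {r^2, r^5} of size 2, {r^3, r^4} of size 2, {s, sr, ..., sr^6} of size 7.
Character table:
  irrep \ class              {e} (size 1)  {r^1, r^6} (size 2)  {r^2, r^5} (size 2)  {r^3, r^4} (size 2)  {s, sr, ..., sr^6} (size 7)
  chi_1 (triv)               1             1                    1                    1                    1                          
  chi_2 (sign: r->1, s->-1)  1             1                    1                    1                    -1                         
  chi_3 (2d, j=1)            2             2*cos(2*pi/7)        -2*cos(3*pi/7)       -2*cos(pi/7)         0                          
  chi_4 (2d, j=2)            2             -2*cos(3*pi/7)       -2*cos(pi/7)         2*cos(2*pi/7)        0                          
  chi_5 (2d, j=3)            2             -2*cos(pi/7)         2*cos(2*pi/7)        -2*cos(3*pi/7)       0                          

Spot check: chi_1 (triv) on {e} = 1.

Derivation: D_7 has order 2*7 = 14 with 5 conjugacy classes, hence 5 irreducibles. Sum of squared dims 1 + 1 + 4 + 4 + 4 = 14 = |G|. Linear characters come from the abelianisation; the 2-dimensional irreps have character r^k -> 2*cos(2*pi*j*k/7), reflections -> 0.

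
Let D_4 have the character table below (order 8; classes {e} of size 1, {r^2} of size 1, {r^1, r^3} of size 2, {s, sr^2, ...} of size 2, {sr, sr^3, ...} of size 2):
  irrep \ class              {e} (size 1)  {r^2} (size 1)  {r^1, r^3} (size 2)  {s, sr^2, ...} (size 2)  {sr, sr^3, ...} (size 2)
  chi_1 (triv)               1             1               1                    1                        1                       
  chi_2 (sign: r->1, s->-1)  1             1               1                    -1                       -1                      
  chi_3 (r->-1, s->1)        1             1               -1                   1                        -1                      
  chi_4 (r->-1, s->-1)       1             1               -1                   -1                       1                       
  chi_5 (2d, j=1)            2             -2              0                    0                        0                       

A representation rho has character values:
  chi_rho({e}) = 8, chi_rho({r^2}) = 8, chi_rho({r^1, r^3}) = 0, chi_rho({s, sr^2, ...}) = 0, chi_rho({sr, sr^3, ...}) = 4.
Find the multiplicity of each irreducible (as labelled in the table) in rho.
Multiplicities: chi_1: 3, chi_2: 1, chi_3: 1, chi_4: 3, chi_5: 0.

Use <chi_rho, chi> = (1/|G|) sum_C |C| * chi_rho(C) * conj(chi(C)) with |G| = 8 for each irreducible chi in the table:
  <chi_rho, chi_1> = (1/8)[1*(8)*conj(1) + 1*(8)*conj(1) + 2*(0)*conj(1) + 2*(0)*conj(1) + 2*(4)*conj(1)]
      = (1/8)[(8) + (8) + (0) + (0) + (8)] = 24/8 = 3
  <chi_rho, chi_2> = (1/8)[1*(8)*conj(1) + 1*(8)*conj(1) + 2*(0)*conj(1) + 2*(0)*conj(-1) + 2*(4)*conj(-1)]
      = (1/8)[(8) + (8) + (0) + (0) + (-8)] = 8/8 = 1
  <chi_rho, chi_3> = (1/8)[1*(8)*conj(1) + 1*(8)*conj(1) + 2*(0)*conj(-1) + 2*(0)*conj(1) + 2*(4)*conj(-1)]
      = (1/8)[(8) + (8) + (0) + (0) + (-8)] = 8/8 = 1
  <chi_rho, chi_4> = (1/8)[1*(8)*conj(1) + 1*(8)*conj(1) + 2*(0)*conj(-1) + 2*(0)*conj(-1) + 2*(4)*conj(1)]
      = (1/8)[(8) + (8) + (0) + (0) + (8)] = 24/8 = 3
  <chi_rho, chi_5> = (1/8)[1*(8)*conj(2) + 1*(8)*conj(-2) + 2*(0)*conj(0) + 2*(0)*conj(0) + 2*(4)*conj(0)]
      = (1/8)[(16) + (-16) + (0) + (0) + (0)] = 0/8 = 0
Dimension check: dim(rho) = sum (mult * dim) = 3*1 + 1*1 + 1*1 + 3*1 + 0*2 = 8 = chi_rho(e) = 8.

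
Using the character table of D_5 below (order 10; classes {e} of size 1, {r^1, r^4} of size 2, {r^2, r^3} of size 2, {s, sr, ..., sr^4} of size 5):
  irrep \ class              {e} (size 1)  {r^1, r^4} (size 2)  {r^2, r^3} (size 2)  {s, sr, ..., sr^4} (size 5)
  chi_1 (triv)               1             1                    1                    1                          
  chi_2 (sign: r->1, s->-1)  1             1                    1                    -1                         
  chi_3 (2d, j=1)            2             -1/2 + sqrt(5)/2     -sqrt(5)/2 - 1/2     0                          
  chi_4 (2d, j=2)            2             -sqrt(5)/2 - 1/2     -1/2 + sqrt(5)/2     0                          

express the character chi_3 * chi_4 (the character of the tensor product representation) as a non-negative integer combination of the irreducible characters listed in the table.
chi_3 tensor chi_4 = chi_3 + chi_4 (all other irreducibles have multiplicity 0).

Derivation: The character of a tensor product is the pointwise product (chi_3 * chi_4)(C) = chi_3(C) * chi_4(C):
  {e}: (2)*(2), {r^1, r^4}: (-1/2 + sqrt(5)/2)*(-sqrt(5)/2 - 1/2), {r^2, r^3}: (-sqrt(5)/2 - 1/2)*(-1/2 + sqrt(5)/2), {s, sr, ..., sr^4}: (0)*(0)
so (chi_3 * chi_4) takes values
  {e} -> 4, {r^1, r^4} -> -1, {r^2, r^3} -> -1, {s, sr, ..., sr^4} -> 0.
Now take the inner product of this character with each irreducible chi from the table, <chi_3*chi_4, chi> = (1/10) sum_C |C| (chi_3*chi_4)(C) conj(chi(C)):
  <chi_3*chi_4, chi_1> = (1/10)[1*(4)*conj(1) + 2*(-1)*conj(1) + 2*(-1)*conj(1) + 5*(0)*conj(1)]
      = (1/10)[(4) + (-2) + (-2) + (0)] = 0/10 = 0
  <chi_3*chi_4, chi_2> = (1/10)[1*(4)*conj(1) + 2*(-1)*conj(1) + 2*(-1)*conj(1) + 5*(0)*conj(-1)]
      = (1/10)[(4) + (-2) + (-2) + (0)] = 0/10 = 0
  <chi_3*chi_4, chi_3> = (1/10)[1*(4)*conj(2) + 2*(-1)*conj(-1/2 + sqrt(5)/2) + 2*(-1)*conj(-sqrt(5)/2 - 1/2) + 5*(0)*conj(0)]
      = (1/10)[(8) + (1 - sqrt(5)) + (1 + sqrt(5)) + (0)] = 10/10 = 1
  <chi_3*chi_4, chi_4> = (1/10)[1*(4)*conj(2) + 2*(-1)*conj(-sqrt(5)/2 - 1/2) + 2*(-1)*conj(-1/2 + sqrt(5)/2) + 5*(0)*conj(0)]
      = (1/10)[(8) + (1 + sqrt(5)) + (1 - sqrt(5)) + (0)] = 10/10 = 1
Hence the multiplicities are chi_3: 1, chi_4: 1. Dimension check: dim(chi_3)*dim(chi_4) = 2*2 = 4 and sum (mult * dim) = 1*2 + 1*2 = 4.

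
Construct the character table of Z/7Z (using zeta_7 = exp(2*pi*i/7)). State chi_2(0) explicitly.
Character table of Z/7Z (irreps indexed chi_0,...,chi_6 with chi_k(m) = zeta_7^(k*m), zeta_7 = exp(2*pi*i/7)):
  irrep \ class  {0} (size 1)  {1} (size 1)    {2} (size 1)    {3} (size 1)    {4} (size 1)    {5} (size 1)    {6} (size 1)  
  chi_0          1             1               1               1               1               1               1             
  chi_1          1             exp(2*I*pi/7)   exp(4*I*pi/7)   exp(6*I*pi/7)   exp(-6*I*pi/7)  exp(-4*I*pi/7)  exp(-2*I*pi/7)
  chi_2          1             exp(4*I*pi/7)   exp(-6*I*pi/7)  exp(-2*I*pi/7)  exp(2*I*pi/7)   exp(6*I*pi/7)   exp(-4*I*pi/7)
  chi_3          1             exp(6*I*pi/7)   exp(-2*I*pi/7)  exp(4*I*pi/7)   exp(-4*I*pi/7)  exp(2*I*pi/7)   exp(-6*I*pi/7)
  chi_4          1             exp(-6*I*pi/7)  exp(2*I*pi/7)   exp(-4*I*pi/7)  exp(4*I*pi/7)   exp(-2*I*pi/7)  exp(6*I*pi/7) 
  chi_5          1             exp(-4*I*pi/7)  exp(6*I*pi/7)   exp(2*I*pi/7)   exp(-2*I*pi/7)  exp(-6*I*pi/7)  exp(4*I*pi/7) 
  chi_6          1             exp(-2*I*pi/7)  exp(-4*I*pi/7)  exp(-6*I*pi/7)  exp(6*I*pi/7)   exp(4*I*pi/7)   exp(2*I*pi/7) 

Spot check: chi_2(0) = zeta_7^(2*0) = zeta_7^0 = 1.

Explanation: Z/7Z is abelian, so all 7 irreducible complex representations are 1-dimensional. They are given by chi_k(m) = zeta_7^(k*m) for k = 0,...,6. Row orthogonality: sum_m chi_k(m) conj(chi_l(m)) = 7 * [k = l].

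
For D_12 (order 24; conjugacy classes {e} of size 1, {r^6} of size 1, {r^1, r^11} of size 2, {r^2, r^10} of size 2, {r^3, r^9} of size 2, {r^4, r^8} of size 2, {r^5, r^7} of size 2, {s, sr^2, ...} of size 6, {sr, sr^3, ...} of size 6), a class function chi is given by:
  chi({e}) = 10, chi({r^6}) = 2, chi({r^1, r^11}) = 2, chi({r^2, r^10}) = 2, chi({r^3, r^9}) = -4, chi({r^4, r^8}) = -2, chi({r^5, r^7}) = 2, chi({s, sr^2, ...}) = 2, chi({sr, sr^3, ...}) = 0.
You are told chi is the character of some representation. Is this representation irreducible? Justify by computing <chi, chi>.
Not irreducible (reducible): <chi, chi> = 8 > 1.

Reasoning: <chi, chi> = (1/|G|) sum_C |C| * |chi(C)|^2 = (1/24)[1*|10|^2 + 1*|2|^2 + 2*|2|^2 + 2*|2|^2 + 2*|-4|^2 + 2*|-2|^2 + 2*|2|^2 + 6*|2|^2 + 6*|0|^2]
  = (1/24)[(100) + (4) + (8) + (8) + (32) + (8) + (8) + (24) + (0)] = 192/24 = 8.
A character is irreducible iff <chi, chi> = 1, so this representation is reducible.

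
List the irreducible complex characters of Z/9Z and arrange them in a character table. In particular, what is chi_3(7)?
Character table of Z/9Z (irreps indexed chi_0,...,chi_8 with chi_k(m) = zeta_9^(k*m), zeta_9 = exp(2*pi*i/9)):
  irrep \ class  {0} (size 1)  {1} (size 1)    {2} (size 1)    {3} (size 1)    {4} (size 1)    {5} (size 1)    {6} (size 1)    {7} (size 1)    {8} (size 1)  
  chi_0          1             1               1               1               1               1               1               1               1             
  chi_1          1             exp(2*I*pi/9)   exp(4*I*pi/9)   exp(2*I*pi/3)   exp(8*I*pi/9)   exp(-8*I*pi/9)  exp(-2*I*pi/3)  exp(-4*I*pi/9)  exp(-2*I*pi/9)
  chi_2          1             exp(4*I*pi/9)   exp(8*I*pi/9)   exp(-2*I*pi/3)  exp(-2*I*pi/9)  exp(2*I*pi/9)   exp(2*I*pi/3)   exp(-8*I*pi/9)  exp(-4*I*pi/9)
  chi_3          1             exp(2*I*pi/3)   exp(-2*I*pi/3)  1               exp(2*I*pi/3)   exp(-2*I*pi/3)  1               exp(2*I*pi/3)   exp(-2*I*pi/3)
  chi_4          1             exp(8*I*pi/9)   exp(-2*I*pi/9)  exp(2*I*pi/3)   exp(-4*I*pi/9)  exp(4*I*pi/9)   exp(-2*I*pi/3)  exp(2*I*pi/9)   exp(-8*I*pi/9)
  chi_5          1             exp(-8*I*pi/9)  exp(2*I*pi/9)   exp(-2*I*pi/3)  exp(4*I*pi/9)   exp(-4*I*pi/9)  exp(2*I*pi/3)   exp(-2*I*pi/9)  exp(8*I*pi/9) 
  chi_6          1             exp(-2*I*pi/3)  exp(2*I*pi/3)   1               exp(-2*I*pi/3)  exp(2*I*pi/3)   1               exp(-2*I*pi/3)  exp(2*I*pi/3) 
  chi_7          1             exp(-4*I*pi/9)  exp(-8*I*pi/9)  exp(2*I*pi/3)   exp(2*I*pi/9)   exp(-2*I*pi/9)  exp(-2*I*pi/3)  exp(8*I*pi/9)   exp(4*I*pi/9) 
  chi_8          1             exp(-2*I*pi/9)  exp(-4*I*pi/9)  exp(-2*I*pi/3)  exp(-8*I*pi/9)  exp(8*I*pi/9)   exp(2*I*pi/3)   exp(4*I*pi/9)   exp(2*I*pi/9) 

Spot check: chi_3(7) = zeta_9^(3*7) = zeta_9^21 = exp(2*I*pi/3).

Explanation: Z/9Z is abelian, so all 9 irreducible complex representations are 1-dimensional. They are given by chi_k(m) = zeta_9^(k*m) for k = 0,...,8. Row orthogonality: sum_m chi_k(m) conj(chi_l(m)) = 9 * [k = l].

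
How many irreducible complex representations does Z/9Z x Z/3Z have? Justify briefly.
27

Working: The number of irreducible complex representations of a finite group equals its number of conjugacy classes. Z/9Z x Z/3Z is abelian of order 27, so every element is its own conjugacy class: 27 classes, so Z/9Z x Z/3Z (order 27) has exactly 27 irreducible complex representations.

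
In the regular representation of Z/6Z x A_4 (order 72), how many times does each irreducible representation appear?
Each irreducible V_i of dimension d_i appears with multiplicity d_i, i.e. rho_reg = (direct sum over all irreducibles V_i) d_i V_i. The irreducible dimensions for Z/6Z x A_4 are 1, 1, 1, 1, 1, 1, 1, 1, 1, 1, 1, 1, 1, 1, 1, 1, 1, 1, 3, 3, 3, 3, 3, 3: 18 irreducibles of dimension 1, each with multiplicity 1; 6 irreducibles of dimension 3, each with multiplicity 3. Total dimension 18*1*1 + 6*3*3 = 72 = |G|.

Working: General theorem: in the regular representation of a finite group G, each irreducible appears with multiplicity equal to its dimension. Check: dim(rho_reg) = sum d_i^2 = 1 + 1 + 1 + 1 + 1 + 1 + 1 + 1 + 1 + 1 + 1 + 1 + 1 + 1 + 1 + 1 + 1 + 1 + 9 + 9 + 9 + 9 + 9 + 9 = 72 = |G|.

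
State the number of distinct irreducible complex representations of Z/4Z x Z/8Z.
32

The number of irreducible complex representations of a finite group equals its number of conjugacy classes. Z/4Z x Z/8Z is abelian of order 32, so every element is its own conjugacy class: 32 classes, so Z/4Z x Z/8Z (order 32) has exactly 32 irreducible complex representations.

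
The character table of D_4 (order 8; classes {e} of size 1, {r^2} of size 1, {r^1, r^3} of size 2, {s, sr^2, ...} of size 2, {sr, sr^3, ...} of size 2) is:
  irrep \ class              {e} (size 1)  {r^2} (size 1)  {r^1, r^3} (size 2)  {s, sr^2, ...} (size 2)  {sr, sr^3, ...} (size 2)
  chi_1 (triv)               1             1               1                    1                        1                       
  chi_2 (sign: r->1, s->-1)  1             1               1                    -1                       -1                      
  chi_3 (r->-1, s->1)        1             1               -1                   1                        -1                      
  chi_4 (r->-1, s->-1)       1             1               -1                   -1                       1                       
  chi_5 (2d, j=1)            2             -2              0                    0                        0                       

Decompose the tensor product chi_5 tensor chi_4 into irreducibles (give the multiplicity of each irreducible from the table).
chi_5 tensor chi_4 = chi_5 (all other irreducibles have multiplicity 0).

Working: The character of a tensor product is the pointwise product (chi_5 * chi_4)(C) = chi_5(C) * chi_4(C):
  {e}: (2)*(1), {r^2}: (-2)*(1), {r^1, r^3}: (0)*(-1), {s, sr^2, ...}: (0)*(-1), {sr, sr^3, ...}: (0)*(1)
so (chi_5 * chi_4) takes values
  {e} -> 2, {r^2} -> -2, {r^1, r^3} -> 0, {s, sr^2, ...} -> 0, {sr, sr^3, ...} -> 0.
Now take the inner product of this character with each irreducible chi from the table, <chi_5*chi_4, chi> = (1/8) sum_C |C| (chi_5*chi_4)(C) conj(chi(C)):
  <chi_5*chi_4, chi_1> = (1/8)[1*(2)*conj(1) + 1*(-2)*conj(1) + 2*(0)*conj(1) + 2*(0)*conj(1) + 2*(0)*conj(1)]
      = (1/8)[(2) + (-2) + (0) + (0) + (0)] = 0/8 = 0
  <chi_5*chi_4, chi_2> = (1/8)[1*(2)*conj(1) + 1*(-2)*conj(1) + 2*(0)*conj(1) + 2*(0)*conj(-1) + 2*(0)*conj(-1)]
      = (1/8)[(2) + (-2) + (0) + (0) + (0)] = 0/8 = 0
  <chi_5*chi_4, chi_3> = (1/8)[1*(2)*conj(1) + 1*(-2)*conj(1) + 2*(0)*conj(-1) + 2*(0)*conj(1) + 2*(0)*conj(-1)]
      = (1/8)[(2) + (-2) + (0) + (0) + (0)] = 0/8 = 0
  <chi_5*chi_4, chi_4> = (1/8)[1*(2)*conj(1) + 1*(-2)*conj(1) + 2*(0)*conj(-1) + 2*(0)*conj(-1) + 2*(0)*conj(1)]
      = (1/8)[(2) + (-2) + (0) + (0) + (0)] = 0/8 = 0
  <chi_5*chi_4, chi_5> = (1/8)[1*(2)*conj(2) + 1*(-2)*conj(-2) + 2*(0)*conj(0) + 2*(0)*conj(0) + 2*(0)*conj(0)]
      = (1/8)[(4) + (4) + (0) + (0) + (0)] = 8/8 = 1
Hence the multiplicities are chi_5: 1. Dimension check: dim(chi_5)*dim(chi_4) = 2*1 = 2 and sum (mult * dim) = 1*2 = 2.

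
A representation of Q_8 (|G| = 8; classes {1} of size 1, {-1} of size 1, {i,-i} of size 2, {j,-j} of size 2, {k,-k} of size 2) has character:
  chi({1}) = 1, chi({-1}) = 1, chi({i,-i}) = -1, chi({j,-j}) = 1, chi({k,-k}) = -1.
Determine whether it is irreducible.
Irreducible: <chi, chi> = 1.

Details: <chi, chi> = (1/|G|) sum_C |C| * |chi(C)|^2 = (1/8)[1*|1|^2 + 1*|1|^2 + 2*|-1|^2 + 2*|1|^2 + 2*|-1|^2]
  = (1/8)[(1) + (1) + (2) + (2) + (2)] = 8/8 = 1.
A character is irreducible iff <chi, chi> = 1, so this representation is irreducible.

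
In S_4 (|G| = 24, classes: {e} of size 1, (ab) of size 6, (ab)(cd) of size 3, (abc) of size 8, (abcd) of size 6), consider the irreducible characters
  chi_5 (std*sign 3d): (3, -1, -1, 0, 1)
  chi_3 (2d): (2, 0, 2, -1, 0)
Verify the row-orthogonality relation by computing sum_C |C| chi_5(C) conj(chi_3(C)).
Sum = 0; so <chi_5, chi_3> = 0 (distinct irreducibles are orthogonal).

Explanation: Compute term by term over conjugacy classes (|C| * chi_5(C) * conj(chi_3(C))):
  1*(3)*conj(2) + 6*(-1)*conj(0) + 3*(-1)*conj(2) + 8*(0)*conj(-1) + 6*(1)*conj(0)
  = (6) + (0) + (-6) + (0) + (0)
  = 0.
Dividing by |G| = 24 gives 0/24 = 0, matching the row-orthogonality relation <chi_5, chi_3> = [chi_5 = chi_3].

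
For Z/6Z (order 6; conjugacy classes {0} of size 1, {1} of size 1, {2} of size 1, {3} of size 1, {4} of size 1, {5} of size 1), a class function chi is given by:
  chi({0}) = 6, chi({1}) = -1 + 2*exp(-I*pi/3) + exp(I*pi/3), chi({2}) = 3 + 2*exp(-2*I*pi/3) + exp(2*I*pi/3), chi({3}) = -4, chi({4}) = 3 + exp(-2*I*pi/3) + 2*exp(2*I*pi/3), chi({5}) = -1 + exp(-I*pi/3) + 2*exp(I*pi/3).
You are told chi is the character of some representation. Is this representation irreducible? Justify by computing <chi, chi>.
Not irreducible (reducible): <chi, chi> = 10 > 1.

Working: <chi, chi> = (1/|G|) sum_C |C| * |chi(C)|^2 = (1/6)[1*|6|^2 + 1*|-1 + 2*exp(-I*pi/3) + exp(I*pi/3)|^2 + 1*|3 + 2*exp(-2*I*pi/3) + exp(2*I*pi/3)|^2 + 1*|-4|^2 + 1*|3 + exp(-2*I*pi/3) + 2*exp(2*I*pi/3)|^2 + 1*|-1 + exp(-I*pi/3) + 2*exp(I*pi/3)|^2]
  = (1/6)[(36) + (1) + (3) + (16) + (3) + (1)] = 60/6 = 10.
(Exp terms are combined using exp(i*s)*conj(exp(i*t)) = exp(i*(s-t)), and sums of them are collapsed using the identity that for every m > 1 the m distinct m-th roots of unity sum to 0, e.g. 1 + exp(2*I*pi/3) + exp(-2*I*pi/3) = 0.)
A character is irreducible iff <chi, chi> = 1, so this representation is reducible.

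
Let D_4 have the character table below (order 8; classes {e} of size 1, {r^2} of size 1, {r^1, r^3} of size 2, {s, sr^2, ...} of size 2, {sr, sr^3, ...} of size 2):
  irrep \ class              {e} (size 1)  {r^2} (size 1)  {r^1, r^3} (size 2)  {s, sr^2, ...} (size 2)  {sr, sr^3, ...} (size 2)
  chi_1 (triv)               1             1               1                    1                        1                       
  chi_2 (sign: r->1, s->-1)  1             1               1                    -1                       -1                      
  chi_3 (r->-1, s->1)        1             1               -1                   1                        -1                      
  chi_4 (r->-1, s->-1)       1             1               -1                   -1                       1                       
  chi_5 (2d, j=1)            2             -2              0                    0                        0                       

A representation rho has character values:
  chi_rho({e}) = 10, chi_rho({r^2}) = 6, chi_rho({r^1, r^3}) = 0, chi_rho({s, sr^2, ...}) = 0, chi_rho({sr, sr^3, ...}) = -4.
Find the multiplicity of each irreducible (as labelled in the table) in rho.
Multiplicities: chi_1: 1, chi_2: 3, chi_3: 3, chi_4: 1, chi_5: 1.

Explanation: Use <chi_rho, chi> = (1/|G|) sum_C |C| * chi_rho(C) * conj(chi(C)) with |G| = 8 for each irreducible chi in the table:
  <chi_rho, chi_1> = (1/8)[1*(10)*conj(1) + 1*(6)*conj(1) + 2*(0)*conj(1) + 2*(0)*conj(1) + 2*(-4)*conj(1)]
      = (1/8)[(10) + (6) + (0) + (0) + (-8)] = 8/8 = 1
  <chi_rho, chi_2> = (1/8)[1*(10)*conj(1) + 1*(6)*conj(1) + 2*(0)*conj(1) + 2*(0)*conj(-1) + 2*(-4)*conj(-1)]
      = (1/8)[(10) + (6) + (0) + (0) + (8)] = 24/8 = 3
  <chi_rho, chi_3> = (1/8)[1*(10)*conj(1) + 1*(6)*conj(1) + 2*(0)*conj(-1) + 2*(0)*conj(1) + 2*(-4)*conj(-1)]
      = (1/8)[(10) + (6) + (0) + (0) + (8)] = 24/8 = 3
  <chi_rho, chi_4> = (1/8)[1*(10)*conj(1) + 1*(6)*conj(1) + 2*(0)*conj(-1) + 2*(0)*conj(-1) + 2*(-4)*conj(1)]
      = (1/8)[(10) + (6) + (0) + (0) + (-8)] = 8/8 = 1
  <chi_rho, chi_5> = (1/8)[1*(10)*conj(2) + 1*(6)*conj(-2) + 2*(0)*conj(0) + 2*(0)*conj(0) + 2*(-4)*conj(0)]
      = (1/8)[(20) + (-12) + (0) + (0) + (0)] = 8/8 = 1
Dimension check: dim(rho) = sum (mult * dim) = 1*1 + 3*1 + 3*1 + 1*1 + 1*2 = 10 = chi_rho(e) = 10.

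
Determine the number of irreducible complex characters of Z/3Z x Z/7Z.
21

Argument: The number of irreducible complex representations of a finite group equals its number of conjugacy classes. Z/3Z x Z/7Z is abelian of order 21, so every element is its own conjugacy class: 21 classes, so Z/3Z x Z/7Z (order 21) has exactly 21 irreducible complex representations.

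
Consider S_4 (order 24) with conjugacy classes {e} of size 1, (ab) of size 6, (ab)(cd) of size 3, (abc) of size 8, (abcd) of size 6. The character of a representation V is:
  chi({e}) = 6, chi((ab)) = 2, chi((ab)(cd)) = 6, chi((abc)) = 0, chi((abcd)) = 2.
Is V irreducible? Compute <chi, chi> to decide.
Not irreducible (reducible): <chi, chi> = 8 > 1.

Proof sketch: <chi, chi> = (1/|G|) sum_C |C| * |chi(C)|^2 = (1/24)[1*|6|^2 + 6*|2|^2 + 3*|6|^2 + 8*|0|^2 + 6*|2|^2]
  = (1/24)[(36) + (24) + (108) + (0) + (24)] = 192/24 = 8.
A character is irreducible iff <chi, chi> = 1, so this representation is reducible.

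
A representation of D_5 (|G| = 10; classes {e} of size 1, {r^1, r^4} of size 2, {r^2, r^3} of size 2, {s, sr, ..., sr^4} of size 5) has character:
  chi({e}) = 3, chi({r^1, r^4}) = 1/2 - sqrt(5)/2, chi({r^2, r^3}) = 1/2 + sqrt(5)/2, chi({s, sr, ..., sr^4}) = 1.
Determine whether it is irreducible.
Not irreducible (reducible): <chi, chi> = 2 > 1.

Working: <chi, chi> = (1/|G|) sum_C |C| * |chi(C)|^2 = (1/10)[1*|3|^2 + 2*|1/2 - sqrt(5)/2|^2 + 2*|1/2 + sqrt(5)/2|^2 + 5*|1|^2]
  = (1/10)[(9) + (3 - sqrt(5)) + (sqrt(5) + 3) + (5)] = 20/10 = 2.
A character is irreducible iff <chi, chi> = 1, so this representation is reducible.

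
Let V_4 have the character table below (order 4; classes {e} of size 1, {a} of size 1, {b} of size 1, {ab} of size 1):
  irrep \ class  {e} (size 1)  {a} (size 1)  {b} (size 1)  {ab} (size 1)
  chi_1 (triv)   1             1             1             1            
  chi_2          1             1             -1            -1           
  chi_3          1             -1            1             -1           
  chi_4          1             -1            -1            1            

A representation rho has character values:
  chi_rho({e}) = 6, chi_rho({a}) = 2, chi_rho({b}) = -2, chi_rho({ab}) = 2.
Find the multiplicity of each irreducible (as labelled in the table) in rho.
Multiplicities: chi_1: 2, chi_2: 2, chi_3: 0, chi_4: 2.

Solution. Use <chi_rho, chi> = (1/|G|) sum_C |C| * chi_rho(C) * conj(chi(C)) with |G| = 4 for each irreducible chi in the table:
  <chi_rho, chi_1> = (1/4)[1*(6)*conj(1) + 1*(2)*conj(1) + 1*(-2)*conj(1) + 1*(2)*conj(1)]
      = (1/4)[(6) + (2) + (-2) + (2)] = 8/4 = 2
  <chi_rho, chi_2> = (1/4)[1*(6)*conj(1) + 1*(2)*conj(1) + 1*(-2)*conj(-1) + 1*(2)*conj(-1)]
      = (1/4)[(6) + (2) + (2) + (-2)] = 8/4 = 2
  <chi_rho, chi_3> = (1/4)[1*(6)*conj(1) + 1*(2)*conj(-1) + 1*(-2)*conj(1) + 1*(2)*conj(-1)]
      = (1/4)[(6) + (-2) + (-2) + (-2)] = 0/4 = 0
  <chi_rho, chi_4> = (1/4)[1*(6)*conj(1) + 1*(2)*conj(-1) + 1*(-2)*conj(-1) + 1*(2)*conj(1)]
      = (1/4)[(6) + (-2) + (2) + (2)] = 8/4 = 2
Dimension check: dim(rho) = sum (mult * dim) = 2*1 + 2*1 + 0*1 + 2*1 = 6 = chi_rho(e) = 6.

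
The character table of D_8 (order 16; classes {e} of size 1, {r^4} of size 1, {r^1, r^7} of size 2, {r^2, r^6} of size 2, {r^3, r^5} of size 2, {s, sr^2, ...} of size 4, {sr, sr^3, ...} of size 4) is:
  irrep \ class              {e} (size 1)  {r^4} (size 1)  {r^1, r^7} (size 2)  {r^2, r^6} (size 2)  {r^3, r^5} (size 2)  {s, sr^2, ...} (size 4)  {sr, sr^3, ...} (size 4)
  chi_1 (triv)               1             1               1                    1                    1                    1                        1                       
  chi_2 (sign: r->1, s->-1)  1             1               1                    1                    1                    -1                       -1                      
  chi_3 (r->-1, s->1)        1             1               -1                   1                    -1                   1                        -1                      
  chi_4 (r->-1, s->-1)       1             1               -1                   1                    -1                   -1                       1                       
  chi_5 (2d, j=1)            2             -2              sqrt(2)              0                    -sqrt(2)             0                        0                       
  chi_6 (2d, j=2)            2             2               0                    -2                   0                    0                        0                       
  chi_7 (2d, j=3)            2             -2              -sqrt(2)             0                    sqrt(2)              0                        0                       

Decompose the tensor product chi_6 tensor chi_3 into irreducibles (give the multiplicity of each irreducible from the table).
chi_6 tensor chi_3 = chi_6 (all other irreducibles have multiplicity 0).

Derivation: The character of a tensor product is the pointwise product (chi_6 * chi_3)(C) = chi_6(C) * chi_3(C):
  {e}: (2)*(1), {r^4}: (2)*(1), {r^1, r^7}: (0)*(-1), {r^2, r^6}: (-2)*(1), {r^3, r^5}: (0)*(-1), {s, sr^2, ...}: (0)*(1), {sr, sr^3, ...}: (0)*(-1)
so (chi_6 * chi_3) takes values
  {e} -> 2, {r^4} -> 2, {r^1, r^7} -> 0, {r^2, r^6} -> -2, {r^3, r^5} -> 0, {s, sr^2, ...} -> 0, {sr, sr^3, ...} -> 0.
Now take the inner product of this character with each irreducible chi from the table, <chi_6*chi_3, chi> = (1/16) sum_C |C| (chi_6*chi_3)(C) conj(chi(C)):
  <chi_6*chi_3, chi_1> = (1/16)[1*(2)*conj(1) + 1*(2)*conj(1) + 2*(0)*conj(1) + 2*(-2)*conj(1) + 2*(0)*conj(1) + 4*(0)*conj(1) + 4*(0)*conj(1)]
      = (1/16)[(2) + (2) + (0) + (-4) + (0) + (0) + (0)] = 0/16 = 0
  <chi_6*chi_3, chi_2> = (1/16)[1*(2)*conj(1) + 1*(2)*conj(1) + 2*(0)*conj(1) + 2*(-2)*conj(1) + 2*(0)*conj(1) + 4*(0)*conj(-1) + 4*(0)*conj(-1)]
      = (1/16)[(2) + (2) + (0) + (-4) + (0) + (0) + (0)] = 0/16 = 0
  <chi_6*chi_3, chi_3> = (1/16)[1*(2)*conj(1) + 1*(2)*conj(1) + 2*(0)*conj(-1) + 2*(-2)*conj(1) + 2*(0)*conj(-1) + 4*(0)*conj(1) + 4*(0)*conj(-1)]
      = (1/16)[(2) + (2) + (0) + (-4) + (0) + (0) + (0)] = 0/16 = 0
  <chi_6*chi_3, chi_4> = (1/16)[1*(2)*conj(1) + 1*(2)*conj(1) + 2*(0)*conj(-1) + 2*(-2)*conj(1) + 2*(0)*conj(-1) + 4*(0)*conj(-1) + 4*(0)*conj(1)]
      = (1/16)[(2) + (2) + (0) + (-4) + (0) + (0) + (0)] = 0/16 = 0
  <chi_6*chi_3, chi_5> = (1/16)[1*(2)*conj(2) + 1*(2)*conj(-2) + 2*(0)*conj(sqrt(2)) + 2*(-2)*conj(0) + 2*(0)*conj(-sqrt(2)) + 4*(0)*conj(0) + 4*(0)*conj(0)]
      = (1/16)[(4) + (-4) + (0) + (0) + (0) + (0) + (0)] = 0/16 = 0
  <chi_6*chi_3, chi_6> = (1/16)[1*(2)*conj(2) + 1*(2)*conj(2) + 2*(0)*conj(0) + 2*(-2)*conj(-2) + 2*(0)*conj(0) + 4*(0)*conj(0) + 4*(0)*conj(0)]
      = (1/16)[(4) + (4) + (0) + (8) + (0) + (0) + (0)] = 16/16 = 1
  <chi_6*chi_3, chi_7> = (1/16)[1*(2)*conj(2) + 1*(2)*conj(-2) + 2*(0)*conj(-sqrt(2)) + 2*(-2)*conj(0) + 2*(0)*conj(sqrt(2)) + 4*(0)*conj(0) + 4*(0)*conj(0)]
      = (1/16)[(4) + (-4) + (0) + (0) + (0) + (0) + (0)] = 0/16 = 0
Hence the multiplicities are chi_6: 1. Dimension check: dim(chi_6)*dim(chi_3) = 2*1 = 2 and sum (mult * dim) = 1*2 = 2.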